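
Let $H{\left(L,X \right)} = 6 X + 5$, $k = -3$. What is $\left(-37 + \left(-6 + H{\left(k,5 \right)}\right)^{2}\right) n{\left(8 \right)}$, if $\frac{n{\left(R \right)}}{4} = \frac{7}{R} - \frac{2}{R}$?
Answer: $2010$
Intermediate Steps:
$H{\left(L,X \right)} = 5 + 6 X$
$n{\left(R \right)} = \frac{20}{R}$ ($n{\left(R \right)} = 4 \left(\frac{7}{R} - \frac{2}{R}\right) = 4 \frac{5}{R} = \frac{20}{R}$)
$\left(-37 + \left(-6 + H{\left(k,5 \right)}\right)^{2}\right) n{\left(8 \right)} = \left(-37 + \left(-6 + \left(5 + 6 \cdot 5\right)\right)^{2}\right) \frac{20}{8} = \left(-37 + \left(-6 + \left(5 + 30\right)\right)^{2}\right) 20 \cdot \frac{1}{8} = \left(-37 + \left(-6 + 35\right)^{2}\right) \frac{5}{2} = \left(-37 + 29^{2}\right) \frac{5}{2} = \left(-37 + 841\right) \frac{5}{2} = 804 \cdot \frac{5}{2} = 2010$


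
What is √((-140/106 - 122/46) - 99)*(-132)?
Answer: -264*I*√38253439/1219 ≈ -1339.5*I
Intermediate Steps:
√((-140/106 - 122/46) - 99)*(-132) = √((-140*1/106 - 122*1/46) - 99)*(-132) = √((-70/53 - 61/23) - 99)*(-132) = √(-4843/1219 - 99)*(-132) = √(-125524/1219)*(-132) = (2*I*√38253439/1219)*(-132) = -264*I*√38253439/1219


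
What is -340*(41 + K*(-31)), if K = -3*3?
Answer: -108800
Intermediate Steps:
K = -9
-340*(41 + K*(-31)) = -340*(41 - 9*(-31)) = -340*(41 + 279) = -340*320 = -108800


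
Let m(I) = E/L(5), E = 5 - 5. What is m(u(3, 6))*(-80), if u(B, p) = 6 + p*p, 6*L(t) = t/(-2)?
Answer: 0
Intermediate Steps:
L(t) = -t/12 (L(t) = (t/(-2))/6 = (t*(-½))/6 = (-t/2)/6 = -t/12)
E = 0
u(B, p) = 6 + p²
m(I) = 0 (m(I) = 0/((-1/12*5)) = 0/(-5/12) = 0*(-12/5) = 0)
m(u(3, 6))*(-80) = 0*(-80) = 0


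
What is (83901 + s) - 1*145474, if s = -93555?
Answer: -155128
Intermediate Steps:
(83901 + s) - 1*145474 = (83901 - 93555) - 1*145474 = -9654 - 145474 = -155128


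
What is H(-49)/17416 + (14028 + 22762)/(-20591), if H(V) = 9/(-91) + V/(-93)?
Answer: -2711231338859/1517470300164 ≈ -1.7867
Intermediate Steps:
H(V) = -9/91 - V/93 (H(V) = 9*(-1/91) + V*(-1/93) = -9/91 - V/93)
H(-49)/17416 + (14028 + 22762)/(-20591) = (-9/91 - 1/93*(-49))/17416 + (14028 + 22762)/(-20591) = (-9/91 + 49/93)*(1/17416) + 36790*(-1/20591) = (3622/8463)*(1/17416) - 36790/20591 = 1811/73695804 - 36790/20591 = -2711231338859/1517470300164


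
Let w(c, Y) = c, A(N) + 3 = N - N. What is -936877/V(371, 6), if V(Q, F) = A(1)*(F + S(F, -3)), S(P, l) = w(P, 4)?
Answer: 936877/36 ≈ 26024.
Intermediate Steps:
A(N) = -3 (A(N) = -3 + (N - N) = -3 + 0 = -3)
S(P, l) = P
V(Q, F) = -6*F (V(Q, F) = -3*(F + F) = -6*F)
-936877/V(371, 6) = -936877/((-6*6)) = -936877/(-36) = -936877*(-1/36) = 936877/36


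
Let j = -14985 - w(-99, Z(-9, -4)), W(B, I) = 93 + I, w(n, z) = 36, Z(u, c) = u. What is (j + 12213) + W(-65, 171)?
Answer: -2544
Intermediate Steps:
j = -15021 (j = -14985 - 1*36 = -14985 - 36 = -15021)
(j + 12213) + W(-65, 171) = (-15021 + 12213) + (93 + 171) = -2808 + 264 = -2544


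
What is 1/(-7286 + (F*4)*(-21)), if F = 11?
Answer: -1/8210 ≈ -0.00012180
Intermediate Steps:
1/(-7286 + (F*4)*(-21)) = 1/(-7286 + (11*4)*(-21)) = 1/(-7286 + 44*(-21)) = 1/(-7286 - 924) = 1/(-8210) = -1/8210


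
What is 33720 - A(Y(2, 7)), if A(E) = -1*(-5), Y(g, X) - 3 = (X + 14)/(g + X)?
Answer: 33715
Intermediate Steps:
Y(g, X) = 3 + (14 + X)/(X + g) (Y(g, X) = 3 + (X + 14)/(g + X) = 3 + (14 + X)/(X + g))
A(E) = 5
33720 - A(Y(2, 7)) = 33720 - 1*5 = 33720 - 5 = 33715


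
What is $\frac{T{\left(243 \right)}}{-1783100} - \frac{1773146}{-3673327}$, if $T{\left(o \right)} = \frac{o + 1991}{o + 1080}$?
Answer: $\frac{298779745622663}{618966435814650} \approx 0.48271$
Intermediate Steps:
$T{\left(o \right)} = \frac{1991 + o}{1080 + o}$
$\frac{T{\left(243 \right)}}{-1783100} - \frac{1773146}{-3673327} = \frac{\frac{1}{1080 + 243} \left(1991 + 243\right)}{-1783100} - \frac{1773146}{-3673327} = \frac{1}{1323} \cdot 2234 \left(- \frac{1}{1783100}\right) - - \frac{1773146}{3673327} = \frac{1}{1323} \cdot 2234 \left(- \frac{1}{1783100}\right) + \frac{1773146}{3673327} = \frac{2234}{1323} \left(- \frac{1}{1783100}\right) + \frac{1773146}{3673327} = - \frac{1117}{1179520650} + \frac{1773146}{3673327} = \frac{298779745622663}{618966435814650}$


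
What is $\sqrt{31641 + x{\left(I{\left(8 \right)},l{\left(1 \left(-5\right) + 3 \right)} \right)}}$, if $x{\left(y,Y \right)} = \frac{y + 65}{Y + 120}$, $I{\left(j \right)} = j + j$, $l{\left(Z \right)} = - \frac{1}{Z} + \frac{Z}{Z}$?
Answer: $\frac{5 \sqrt{11391}}{3} \approx 177.88$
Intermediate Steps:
$l{\left(Z \right)} = 1 - \frac{1}{Z}$ ($l{\left(Z \right)} = - \frac{1}{Z} + 1 = 1 - \frac{1}{Z}$)
$I{\left(j \right)} = 2 j$
$x{\left(y,Y \right)} = \frac{65 + y}{120 + Y}$
$\sqrt{31641 + x{\left(I{\left(8 \right)},l{\left(1 \left(-5\right) + 3 \right)} \right)}} = \sqrt{31641 + \frac{65 + 2 \cdot 8}{120 + \frac{-1 + \left(1 \left(-5\right) + 3\right)}{1 \left(-5\right) + 3}}} = \sqrt{31641 + \frac{65 + 16}{120 + \frac{-1 + \left(-5 + 3\right)}{-5 + 3}}} = \sqrt{31641 + \frac{1}{120 + \frac{-1 - 2}{-2}} \cdot 81} = \sqrt{31641 + \frac{1}{120 - - \frac{3}{2}} \cdot 81} = \sqrt{31641 + \frac{1}{120 + \frac{3}{2}} \cdot 81} = \sqrt{31641 + \frac{1}{\frac{243}{2}} \cdot 81} = \sqrt{31641 + \frac{2}{243} \cdot 81} = \sqrt{31641 + \frac{2}{3}} = \sqrt{\frac{94925}{3}} = \frac{5 \sqrt{11391}}{3}$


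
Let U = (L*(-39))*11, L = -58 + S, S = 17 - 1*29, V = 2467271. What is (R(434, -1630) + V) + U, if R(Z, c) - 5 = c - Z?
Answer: 2495242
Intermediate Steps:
R(Z, c) = 5 + c - Z (R(Z, c) = 5 + (c - Z) = 5 + c - Z)
S = -12 (S = 17 - 29 = -12)
L = -70 (L = -58 - 12 = -70)
U = 30030 (U = -70*(-39)*11 = 2730*11 = 30030)
(R(434, -1630) + V) + U = ((5 - 1630 - 1*434) + 2467271) + 30030 = ((5 - 1630 - 434) + 2467271) + 30030 = (-2059 + 2467271) + 30030 = 2465212 + 30030 = 2495242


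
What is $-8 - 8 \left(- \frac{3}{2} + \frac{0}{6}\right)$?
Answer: $4$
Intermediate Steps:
$-8 - 8 \left(- \frac{3}{2} + \frac{0}{6}\right) = -8 - 8 \left(\left(-3\right) \frac{1}{2} + 0 \cdot \frac{1}{6}\right) = -8 - 8 \left(- \frac{3}{2} + 0\right) = -8 - -12 = -8 + 12 = 4$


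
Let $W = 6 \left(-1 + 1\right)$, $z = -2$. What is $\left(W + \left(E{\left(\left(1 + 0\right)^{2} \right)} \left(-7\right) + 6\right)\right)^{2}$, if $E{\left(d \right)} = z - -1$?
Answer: $169$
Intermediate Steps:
$W = 0$ ($W = 6 \cdot 0 = 0$)
$E{\left(d \right)} = -1$ ($E{\left(d \right)} = -2 - -1 = -2 + 1 = -1$)
$\left(W + \left(E{\left(\left(1 + 0\right)^{2} \right)} \left(-7\right) + 6\right)\right)^{2} = \left(0 + \left(\left(-1\right) \left(-7\right) + 6\right)\right)^{2} = \left(0 + \left(7 + 6\right)\right)^{2} = \left(0 + 13\right)^{2} = 13^{2} = 169$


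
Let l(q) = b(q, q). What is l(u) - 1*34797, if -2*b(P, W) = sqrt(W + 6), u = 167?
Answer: -34797 - sqrt(173)/2 ≈ -34804.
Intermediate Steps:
b(P, W) = -sqrt(6 + W)/2 (b(P, W) = -sqrt(W + 6)/2 = -sqrt(6 + W)/2)
l(q) = -sqrt(6 + q)/2
l(u) - 1*34797 = -sqrt(6 + 167)/2 - 1*34797 = -sqrt(173)/2 - 34797 = -34797 - sqrt(173)/2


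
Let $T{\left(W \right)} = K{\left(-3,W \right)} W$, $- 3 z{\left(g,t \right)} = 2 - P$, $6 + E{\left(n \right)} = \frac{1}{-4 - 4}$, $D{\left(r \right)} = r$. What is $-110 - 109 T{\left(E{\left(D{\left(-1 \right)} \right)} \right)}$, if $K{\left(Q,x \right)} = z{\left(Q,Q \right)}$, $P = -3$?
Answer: $- \frac{29345}{24} \approx -1222.7$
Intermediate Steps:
$E{\left(n \right)} = - \frac{49}{8}$ ($E{\left(n \right)} = -6 + \frac{1}{-4 - 4} = -6 + \frac{1}{-8} = -6 - \frac{1}{8} = - \frac{49}{8}$)
$z{\left(g,t \right)} = - \frac{5}{3}$ ($z{\left(g,t \right)} = - \frac{2 - -3}{3} = - \frac{2 + 3}{3} = \left(- \frac{1}{3}\right) 5 = - \frac{5}{3}$)
$K{\left(Q,x \right)} = - \frac{5}{3}$
$T{\left(W \right)} = - \frac{5 W}{3}$
$-110 - 109 T{\left(E{\left(D{\left(-1 \right)} \right)} \right)} = -110 - 109 \left(\left(- \frac{5}{3}\right) \left(- \frac{49}{8}\right)\right) = -110 - \frac{26705}{24} = - \frac{29345}{24}$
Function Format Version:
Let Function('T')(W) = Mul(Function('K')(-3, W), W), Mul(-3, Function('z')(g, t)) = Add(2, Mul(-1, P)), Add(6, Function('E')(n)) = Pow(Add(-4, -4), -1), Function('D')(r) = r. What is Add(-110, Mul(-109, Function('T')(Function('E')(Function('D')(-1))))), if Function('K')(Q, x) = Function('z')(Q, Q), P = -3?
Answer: Rational(-29345, 24) ≈ -1222.7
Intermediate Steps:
Function('E')(n) = Rational(-49, 8) (Function('E')(n) = Add(-6, Pow(Add(-4, -4), -1)) = Add(-6, Pow(-8, -1)) = Add(-6, Rational(-1, 8)) = Rational(-49, 8))
Function('z')(g, t) = Rational(-5, 3) (Function('z')(g, t) = Mul(Rational(-1, 3), Add(2, Mul(-1, -3))) = Mul(Rational(-1, 3), Add(2, 3)) = Mul(Rational(-1, 3), 5) = Rational(-5, 3))
Function('K')(Q, x) = Rational(-5, 3)
Function('T')(W) = Mul(Rational(-5, 3), W)
Add(-110, Mul(-109, Function('T')(Function('E')(Function('D')(-1))))) = Add(-110, Mul(-109, Mul(Rational(-5, 3), Rational(-49, 8)))) = Add(-110, Mul(-109, Rational(245, 24))) = Add(-110, Rational(-26705, 24)) = Rational(-29345, 24)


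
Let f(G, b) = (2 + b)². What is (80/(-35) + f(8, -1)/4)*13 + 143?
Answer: 3263/28 ≈ 116.54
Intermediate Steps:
(80/(-35) + f(8, -1)/4)*13 + 143 = (80/(-35) + (2 - 1)²/4)*13 + 143 = (80*(-1/35) + 1²*(¼))*13 + 143 = (-16/7 + 1*(¼))*13 + 143 = (-16/7 + ¼)*13 + 143 = -57/28*13 + 143 = -741/28 + 143 = 3263/28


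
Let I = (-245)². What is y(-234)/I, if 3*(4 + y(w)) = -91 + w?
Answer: -337/180075 ≈ -0.0018714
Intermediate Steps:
y(w) = -103/3 + w/3 (y(w) = -4 + (-91 + w)/3 = -4 + (-91/3 + w/3) = -103/3 + w/3)
I = 60025
y(-234)/I = (-103/3 + (⅓)*(-234))/60025 = (-103/3 - 78)*(1/60025) = -337/3*1/60025 = -337/180075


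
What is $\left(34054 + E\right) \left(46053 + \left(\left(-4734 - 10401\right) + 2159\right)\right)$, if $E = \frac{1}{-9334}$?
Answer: $\frac{10513856377695}{9334} \approx 1.1264 \cdot 10^{9}$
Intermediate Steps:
$E = - \frac{1}{9334} \approx -0.00010714$
$\left(34054 + E\right) \left(46053 + \left(\left(-4734 - 10401\right) + 2159\right)\right) = \left(34054 - \frac{1}{9334}\right) \left(46053 + \left(\left(-4734 - 10401\right) + 2159\right)\right) = \frac{317860035 \left(46053 + \left(-15135 + 2159\right)\right)}{9334} = \frac{317860035 \left(46053 - 12976\right)}{9334} = \frac{317860035}{9334} \cdot 33077 = \frac{10513856377695}{9334}$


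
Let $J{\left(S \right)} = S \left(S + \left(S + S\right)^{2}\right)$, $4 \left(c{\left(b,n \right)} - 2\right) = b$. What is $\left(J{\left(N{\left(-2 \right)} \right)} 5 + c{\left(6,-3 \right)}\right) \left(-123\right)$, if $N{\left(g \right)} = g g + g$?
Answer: $- \frac{45141}{2} \approx -22571.0$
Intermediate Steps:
$c{\left(b,n \right)} = 2 + \frac{b}{4}$
$N{\left(g \right)} = g + g^{2}$ ($N{\left(g \right)} = g^{2} + g = g + g^{2}$)
$J{\left(S \right)} = S \left(S + 4 S^{2}\right)$ ($J{\left(S \right)} = S \left(S + \left(2 S\right)^{2}\right) = S \left(S + 4 S^{2}\right)$)
$\left(J{\left(N{\left(-2 \right)} \right)} 5 + c{\left(6,-3 \right)}\right) \left(-123\right) = \left(\left(- 2 \left(1 - 2\right)\right)^{2} \left(1 + 4 \left(- 2 \left(1 - 2\right)\right)\right) 5 + \left(2 + \frac{1}{4} \cdot 6\right)\right) \left(-123\right) = \left(\left(\left(-2\right) \left(-1\right)\right)^{2} \left(1 + 4 \left(\left(-2\right) \left(-1\right)\right)\right) 5 + \left(2 + \frac{3}{2}\right)\right) \left(-123\right) = \left(2^{2} \left(1 + 4 \cdot 2\right) 5 + \frac{7}{2}\right) \left(-123\right) = \left(4 \left(1 + 8\right) 5 + \frac{7}{2}\right) \left(-123\right) = \left(4 \cdot 9 \cdot 5 + \frac{7}{2}\right) \left(-123\right) = \left(36 \cdot 5 + \frac{7}{2}\right) \left(-123\right) = \left(180 + \frac{7}{2}\right) \left(-123\right) = \frac{367}{2} \left(-123\right) = - \frac{45141}{2}$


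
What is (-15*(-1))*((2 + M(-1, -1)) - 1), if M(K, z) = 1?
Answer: 30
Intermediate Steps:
(-15*(-1))*((2 + M(-1, -1)) - 1) = (-15*(-1))*((2 + 1) - 1) = 15*(3 - 1) = 15*2 = 30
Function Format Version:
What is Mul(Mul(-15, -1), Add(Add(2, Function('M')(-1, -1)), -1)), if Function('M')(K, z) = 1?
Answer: 30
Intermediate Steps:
Mul(Mul(-15, -1), Add(Add(2, Function('M')(-1, -1)), -1)) = Mul(Mul(-15, -1), Add(Add(2, 1), -1)) = Mul(15, Add(3, -1)) = Mul(15, 2) = 30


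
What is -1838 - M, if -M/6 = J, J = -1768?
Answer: -12446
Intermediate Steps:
M = 10608 (M = -6*(-1768) = 10608)
-1838 - M = -1838 - 1*10608 = -1838 - 10608 = -12446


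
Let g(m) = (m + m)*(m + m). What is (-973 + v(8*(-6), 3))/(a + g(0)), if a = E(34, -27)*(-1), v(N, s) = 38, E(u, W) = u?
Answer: 55/2 ≈ 27.500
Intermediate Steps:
g(m) = 4*m² (g(m) = (2*m)*(2*m) = 4*m²)
a = -34 (a = 34*(-1) = -34)
(-973 + v(8*(-6), 3))/(a + g(0)) = (-973 + 38)/(-34 + 4*0²) = -935/(-34 + 4*0) = -935/(-34 + 0) = -935/(-34) = -935*(-1/34) = 55/2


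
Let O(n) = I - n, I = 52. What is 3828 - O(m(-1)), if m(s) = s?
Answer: 3775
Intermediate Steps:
O(n) = 52 - n
3828 - O(m(-1)) = 3828 - (52 - 1*(-1)) = 3828 - (52 + 1) = 3828 - 1*53 = 3828 - 53 = 3775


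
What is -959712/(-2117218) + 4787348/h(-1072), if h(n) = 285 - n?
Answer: 5068580843524/1436532413 ≈ 3528.3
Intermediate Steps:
-959712/(-2117218) + 4787348/h(-1072) = -959712/(-2117218) + 4787348/(285 - 1*(-1072)) = -959712*(-1/2117218) + 4787348/(285 + 1072) = 479856/1058609 + 4787348/1357 = 5068580843524/1436532413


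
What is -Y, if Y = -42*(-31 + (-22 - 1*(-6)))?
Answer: -1974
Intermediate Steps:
Y = 1974 (Y = -42*(-31 + (-22 + 6)) = -42*(-31 - 16) = -42*(-47) = 1974)
-Y = -1*1974 = -1974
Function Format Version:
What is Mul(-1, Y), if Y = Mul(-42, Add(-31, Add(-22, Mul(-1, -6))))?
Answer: -1974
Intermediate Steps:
Y = 1974 (Y = Mul(-42, Add(-31, Add(-22, 6))) = Mul(-42, Add(-31, -16)) = Mul(-42, -47) = 1974)
Mul(-1, Y) = Mul(-1, 1974) = -1974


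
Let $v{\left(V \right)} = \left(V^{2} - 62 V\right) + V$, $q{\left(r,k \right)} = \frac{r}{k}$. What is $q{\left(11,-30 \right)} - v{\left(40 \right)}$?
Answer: $\frac{25189}{30} \approx 839.63$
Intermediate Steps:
$v{\left(V \right)} = V^{2} - 61 V$
$q{\left(11,-30 \right)} - v{\left(40 \right)} = \frac{11}{-30} - 40 \left(-61 + 40\right) = 11 \left(- \frac{1}{30}\right) - 40 \left(-21\right) = - \frac{11}{30} - -840 = - \frac{11}{30} + 840 = \frac{25189}{30}$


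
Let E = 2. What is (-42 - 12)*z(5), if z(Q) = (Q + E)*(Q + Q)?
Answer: -3780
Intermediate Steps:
z(Q) = 2*Q*(2 + Q) (z(Q) = (Q + 2)*(Q + Q) = (2 + Q)*(2*Q) = 2*Q*(2 + Q))
(-42 - 12)*z(5) = (-42 - 12)*(2*5*(2 + 5)) = -108*5*7 = -54*70 = -3780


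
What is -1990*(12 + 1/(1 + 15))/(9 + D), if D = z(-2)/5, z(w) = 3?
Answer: -960175/384 ≈ -2500.5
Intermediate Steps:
D = ⅗ (D = 3/5 = 3*(⅕) = ⅗ ≈ 0.60000)
-1990*(12 + 1/(1 + 15))/(9 + D) = -1990*(12 + 1/(1 + 15))/(9 + ⅗) = -1990*(12 + 1/16)/(48/5) = -1990*(12 + 1/16)*(5/48) = -1990*(193/16)*(5/48) = -1990*965/768 = -199*4825/384 = -960175/384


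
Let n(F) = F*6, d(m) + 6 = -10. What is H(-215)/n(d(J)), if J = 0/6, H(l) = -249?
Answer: 83/32 ≈ 2.5938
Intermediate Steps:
J = 0 (J = 0*(1/6) = 0)
d(m) = -16 (d(m) = -6 - 10 = -16)
n(F) = 6*F
H(-215)/n(d(J)) = -249/(6*(-16)) = -249/(-96) = -249*(-1/96) = 83/32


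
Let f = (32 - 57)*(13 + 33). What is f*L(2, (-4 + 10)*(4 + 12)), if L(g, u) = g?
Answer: -2300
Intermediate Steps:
f = -1150 (f = -25*46 = -1150)
f*L(2, (-4 + 10)*(4 + 12)) = -1150*2 = -2300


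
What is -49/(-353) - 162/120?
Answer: -8551/7060 ≈ -1.2112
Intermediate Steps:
-49/(-353) - 162/120 = -49*(-1/353) - 162*1/120 = 49/353 - 27/20 = -8551/7060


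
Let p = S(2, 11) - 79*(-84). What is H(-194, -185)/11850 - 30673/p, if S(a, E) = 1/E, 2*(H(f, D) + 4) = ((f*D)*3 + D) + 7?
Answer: -12536796/144169075 ≈ -0.086959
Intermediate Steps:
H(f, D) = -1/2 + D/2 + 3*D*f/2 (H(f, D) = -4 + (((f*D)*3 + D) + 7)/2 = -4 + (((D*f)*3 + D) + 7)/2 = -4 + ((3*D*f + D) + 7)/2 = -4 + ((D + 3*D*f) + 7)/2 = -4 + (7 + D + 3*D*f)/2 = -4 + (7/2 + D/2 + 3*D*f/2) = -1/2 + D/2 + 3*D*f/2)
p = 72997/11 (p = 1/11 - 79*(-84) = 1/11 + 6636 = 72997/11 ≈ 6636.1)
H(-194, -185)/11850 - 30673/p = (-1/2 + (1/2)*(-185) + (3/2)*(-185)*(-194))/11850 - 30673/72997/11 = (-1/2 - 185/2 + 53835)*(1/11850) - 30673*11/72997 = 53742*(1/11850) - 337403/72997 = 8957/1975 - 337403/72997 = -12536796/144169075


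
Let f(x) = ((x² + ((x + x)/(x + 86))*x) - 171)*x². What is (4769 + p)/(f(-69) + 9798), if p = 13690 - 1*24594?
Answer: -34765/139000546 ≈ -0.00025011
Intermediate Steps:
p = -10904 (p = 13690 - 24594 = -10904)
f(x) = x²*(-171 + x² + 2*x²/(86 + x)) (f(x) = ((x² + ((2*x)/(86 + x))*x) - 171)*x² = ((x² + (2*x/(86 + x))*x) - 171)*x² = ((x² + 2*x²/(86 + x)) - 171)*x² = (-171 + x² + 2*x²/(86 + x))*x² = x²*(-171 + x² + 2*x²/(86 + x)))
(4769 + p)/(f(-69) + 9798) = (4769 - 10904)/((-69)²*(-14706 + (-69)³ - 171*(-69) + 88*(-69)²)/(86 - 69) + 9798) = -6135/(4761*(-14706 - 328509 + 11799 + 88*4761)/17 + 9798) = -6135/(4761*(1/17)*(-14706 - 328509 + 11799 + 418968) + 9798) = -6135/(4761*(1/17)*87552 + 9798) = -6135/(416835072/17 + 9798) = -6135/417001638/17 = -6135*17/417001638 = -34765/139000546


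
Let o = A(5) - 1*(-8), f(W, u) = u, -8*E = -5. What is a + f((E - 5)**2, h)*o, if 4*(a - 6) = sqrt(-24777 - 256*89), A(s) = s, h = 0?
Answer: 6 + I*sqrt(47561)/4 ≈ 6.0 + 54.521*I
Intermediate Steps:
E = 5/8 (E = -1/8*(-5) = 5/8 ≈ 0.62500)
o = 13 (o = 5 - 1*(-8) = 5 + 8 = 13)
a = 6 + I*sqrt(47561)/4 (a = 6 + sqrt(-24777 - 256*89)/4 = 6 + sqrt(-24777 - 22784)/4 = 6 + sqrt(-47561)/4 = 6 + (I*sqrt(47561))/4 = 6 + I*sqrt(47561)/4 ≈ 6.0 + 54.521*I)
a + f((E - 5)**2, h)*o = (6 + I*sqrt(47561)/4) + 0*13 = (6 + I*sqrt(47561)/4) + 0 = 6 + I*sqrt(47561)/4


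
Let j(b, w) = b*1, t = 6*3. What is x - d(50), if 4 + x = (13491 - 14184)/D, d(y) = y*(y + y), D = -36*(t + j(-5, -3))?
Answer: -260131/52 ≈ -5002.5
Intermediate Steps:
t = 18
j(b, w) = b
D = -468 (D = -36*(18 - 5) = -36*13 = -468)
d(y) = 2*y² (d(y) = y*(2*y) = 2*y²)
x = -131/52 (x = -4 + (13491 - 14184)/(-468) = -4 - 693*(-1/468) = -4 + 77/52 = -131/52 ≈ -2.5192)
x - d(50) = -131/52 - 2*50² = -131/52 - 2*2500 = -131/52 - 1*5000 = -131/52 - 5000 = -260131/52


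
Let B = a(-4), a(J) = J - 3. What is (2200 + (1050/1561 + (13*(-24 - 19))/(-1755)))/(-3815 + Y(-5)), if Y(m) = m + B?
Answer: -66260839/115211835 ≈ -0.57512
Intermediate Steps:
a(J) = -3 + J
B = -7 (B = -3 - 4 = -7)
Y(m) = -7 + m (Y(m) = m - 7 = -7 + m)
(2200 + (1050/1561 + (13*(-24 - 19))/(-1755)))/(-3815 + Y(-5)) = (2200 + (1050/1561 + (13*(-24 - 19))/(-1755)))/(-3815 + (-7 - 5)) = (2200 + (1050*(1/1561) + (13*(-43))*(-1/1755)))/(-3815 - 12) = (2200 + (150/223 - 559*(-1/1755)))/(-3827) = (2200 + (150/223 + 43/135))*(-1/3827) = (2200 + 29839/30105)*(-1/3827) = (66260839/30105)*(-1/3827) = -66260839/115211835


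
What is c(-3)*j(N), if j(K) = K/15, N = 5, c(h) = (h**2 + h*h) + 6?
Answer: 8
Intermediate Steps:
c(h) = 6 + 2*h**2 (c(h) = (h**2 + h**2) + 6 = 2*h**2 + 6 = 6 + 2*h**2)
j(K) = K/15 (j(K) = K*(1/15) = K/15)
c(-3)*j(N) = (6 + 2*(-3)**2)*((1/15)*5) = (6 + 2*9)*(1/3) = (6 + 18)*(1/3) = 24*(1/3) = 8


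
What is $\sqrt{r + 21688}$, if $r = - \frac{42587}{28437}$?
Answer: $\frac{\sqrt{17537071425153}}{28437} \approx 147.26$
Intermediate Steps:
$r = - \frac{42587}{28437}$ ($r = \left(-42587\right) \frac{1}{28437} = - \frac{42587}{28437} \approx -1.4976$)
$\sqrt{r + 21688} = \sqrt{- \frac{42587}{28437} + 21688} = \sqrt{\frac{616699069}{28437}} = \frac{\sqrt{17537071425153}}{28437}$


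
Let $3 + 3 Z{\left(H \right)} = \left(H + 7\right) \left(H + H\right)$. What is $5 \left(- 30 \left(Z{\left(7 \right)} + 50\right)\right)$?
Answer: $-17150$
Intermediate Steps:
$Z{\left(H \right)} = -1 + \frac{2 H \left(7 + H\right)}{3}$ ($Z{\left(H \right)} = -1 + \frac{\left(H + 7\right) \left(H + H\right)}{3} = -1 + \frac{\left(7 + H\right) 2 H}{3} = -1 + \frac{2 H \left(7 + H\right)}{3}$)
$5 \left(- 30 \left(Z{\left(7 \right)} + 50\right)\right) = 5 \left(- 30 \left(\left(-1 + \frac{2 \cdot 7^{2}}{3} + \frac{14}{3} \cdot 7\right) + 50\right)\right) = 5 \left(- 30 \left(\left(-1 + \frac{2}{3} \cdot 49 + \frac{98}{3}\right) + 50\right)\right) = 5 \left(- 30 \left(\left(-1 + \frac{98}{3} + \frac{98}{3}\right) + 50\right)\right) = 5 \left(- 30 \left(\frac{193}{3} + 50\right)\right) = 5 \left(\left(-30\right) \frac{343}{3}\right) = 5 \left(-3430\right) = -17150$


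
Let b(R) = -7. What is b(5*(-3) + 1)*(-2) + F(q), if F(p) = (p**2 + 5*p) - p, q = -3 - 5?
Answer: 46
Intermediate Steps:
q = -8
F(p) = p**2 + 4*p
b(5*(-3) + 1)*(-2) + F(q) = -7*(-2) - 8*(4 - 8) = 14 - 8*(-4) = 14 + 32 = 46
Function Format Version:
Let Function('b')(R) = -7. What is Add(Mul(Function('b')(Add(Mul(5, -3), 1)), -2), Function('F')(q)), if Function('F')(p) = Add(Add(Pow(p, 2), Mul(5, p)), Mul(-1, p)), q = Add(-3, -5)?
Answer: 46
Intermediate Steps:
q = -8
Function('F')(p) = Add(Pow(p, 2), Mul(4, p))
Add(Mul(Function('b')(Add(Mul(5, -3), 1)), -2), Function('F')(q)) = Add(Mul(-7, -2), Mul(-8, Add(4, -8))) = Add(14, Mul(-8, -4)) = Add(14, 32) = 46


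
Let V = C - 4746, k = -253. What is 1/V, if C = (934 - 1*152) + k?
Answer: -1/4217 ≈ -0.00023714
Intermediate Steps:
C = 529 (C = (934 - 1*152) - 253 = (934 - 152) - 253 = 782 - 253 = 529)
V = -4217 (V = 529 - 4746 = -4217)
1/V = 1/(-4217) = -1/4217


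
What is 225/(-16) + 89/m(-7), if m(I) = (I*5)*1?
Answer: -9299/560 ≈ -16.605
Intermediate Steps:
m(I) = 5*I (m(I) = (5*I)*1 = 5*I)
225/(-16) + 89/m(-7) = 225/(-16) + 89/((5*(-7))) = 225*(-1/16) + 89/(-35) = -225/16 + 89*(-1/35) = -225/16 - 89/35 = -9299/560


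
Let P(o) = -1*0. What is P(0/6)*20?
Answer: 0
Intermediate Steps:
P(o) = 0
P(0/6)*20 = 0*20 = 0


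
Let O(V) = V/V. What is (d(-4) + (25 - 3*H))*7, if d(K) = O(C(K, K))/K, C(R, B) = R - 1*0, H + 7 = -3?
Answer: 1533/4 ≈ 383.25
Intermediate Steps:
H = -10 (H = -7 - 3 = -10)
C(R, B) = R (C(R, B) = R + 0 = R)
O(V) = 1
d(K) = 1/K
(d(-4) + (25 - 3*H))*7 = (1/(-4) + (25 - 3*(-10)))*7 = (-¼ + (25 + 30))*7 = (-¼ + 55)*7 = (219/4)*7 = 1533/4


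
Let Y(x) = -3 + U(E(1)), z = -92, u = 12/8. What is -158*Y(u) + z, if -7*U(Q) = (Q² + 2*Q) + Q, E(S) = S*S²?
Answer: 3306/7 ≈ 472.29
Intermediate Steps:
u = 3/2 (u = 12*(⅛) = 3/2 ≈ 1.5000)
E(S) = S³
U(Q) = -3*Q/7 - Q²/7 (U(Q) = -((Q² + 2*Q) + Q)/7 = -(Q² + 3*Q)/7 = -3*Q/7 - Q²/7)
Y(x) = -25/7 (Y(x) = -3 - ⅐*1³*(3 + 1³) = -3 - ⅐*1*(3 + 1) = -3 - ⅐*1*4 = -3 - 4/7 = -25/7)
-158*Y(u) + z = -158*(-25/7) - 92 = 3950/7 - 92 = 3306/7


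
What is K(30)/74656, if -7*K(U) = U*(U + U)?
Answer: -225/65324 ≈ -0.0034444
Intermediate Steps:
K(U) = -2*U²/7 (K(U) = -U*(U + U)/7 = -U*2*U/7 = -2*U²/7)
K(30)/74656 = -2/7*30²/74656 = -2/7*900*(1/74656) = -1800/7*1/74656 = -225/65324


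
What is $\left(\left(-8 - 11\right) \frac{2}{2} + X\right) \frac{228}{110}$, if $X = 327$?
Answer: $\frac{3192}{5} \approx 638.4$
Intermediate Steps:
$\left(\left(-8 - 11\right) \frac{2}{2} + X\right) \frac{228}{110} = \left(\left(-8 - 11\right) \frac{2}{2} + 327\right) \frac{228}{110} = \left(- 19 \cdot 2 \cdot \frac{1}{2} + 327\right) 228 \cdot \frac{1}{110} = \left(\left(-19\right) 1 + 327\right) \frac{114}{55} = \left(-19 + 327\right) \frac{114}{55} = 308 \cdot \frac{114}{55} = \frac{3192}{5}$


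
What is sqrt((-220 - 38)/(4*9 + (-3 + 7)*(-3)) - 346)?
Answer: I*sqrt(1427)/2 ≈ 18.888*I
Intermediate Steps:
sqrt((-220 - 38)/(4*9 + (-3 + 7)*(-3)) - 346) = sqrt(-258/(36 + 4*(-3)) - 346) = sqrt(-258/(36 - 12) - 346) = sqrt(-258/24 - 346) = sqrt(-258*1/24 - 346) = sqrt(-43/4 - 346) = sqrt(-1427/4) = I*sqrt(1427)/2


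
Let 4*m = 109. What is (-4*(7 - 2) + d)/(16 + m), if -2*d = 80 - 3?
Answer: -234/173 ≈ -1.3526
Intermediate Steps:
m = 109/4 (m = (¼)*109 = 109/4 ≈ 27.250)
d = -77/2 (d = -(80 - 3)/2 = -½*77 = -77/2 ≈ -38.500)
(-4*(7 - 2) + d)/(16 + m) = (-4*(7 - 2) - 77/2)/(16 + 109/4) = (-4*5 - 77/2)/(173/4) = (-20 - 77/2)*(4/173) = -117/2*4/173 = -234/173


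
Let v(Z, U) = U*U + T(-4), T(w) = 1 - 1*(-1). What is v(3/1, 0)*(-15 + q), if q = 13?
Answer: -4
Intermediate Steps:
T(w) = 2 (T(w) = 1 + 1 = 2)
v(Z, U) = 2 + U**2 (v(Z, U) = U*U + 2 = U**2 + 2 = 2 + U**2)
v(3/1, 0)*(-15 + q) = (2 + 0**2)*(-15 + 13) = (2 + 0)*(-2) = 2*(-2) = -4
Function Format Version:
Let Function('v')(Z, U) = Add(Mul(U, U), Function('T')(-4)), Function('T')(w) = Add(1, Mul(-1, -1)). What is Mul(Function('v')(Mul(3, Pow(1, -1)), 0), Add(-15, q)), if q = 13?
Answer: -4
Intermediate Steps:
Function('T')(w) = 2 (Function('T')(w) = Add(1, 1) = 2)
Function('v')(Z, U) = Add(2, Pow(U, 2)) (Function('v')(Z, U) = Add(Mul(U, U), 2) = Add(Pow(U, 2), 2) = Add(2, Pow(U, 2)))
Mul(Function('v')(Mul(3, Pow(1, -1)), 0), Add(-15, q)) = Mul(Add(2, Pow(0, 2)), Add(-15, 13)) = Mul(Add(2, 0), -2) = Mul(2, -2) = -4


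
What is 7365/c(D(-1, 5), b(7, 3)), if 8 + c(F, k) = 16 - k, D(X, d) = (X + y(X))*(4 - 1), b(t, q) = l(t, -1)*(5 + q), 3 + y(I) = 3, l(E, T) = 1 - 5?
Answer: 1473/8 ≈ 184.13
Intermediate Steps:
l(E, T) = -4
y(I) = 0 (y(I) = -3 + 3 = 0)
b(t, q) = -20 - 4*q (b(t, q) = -4*(5 + q) = -20 - 4*q)
D(X, d) = 3*X (D(X, d) = (X + 0)*(4 - 1) = X*3 = 3*X)
c(F, k) = 8 - k (c(F, k) = -8 + (16 - k) = 8 - k)
7365/c(D(-1, 5), b(7, 3)) = 7365/(8 - (-20 - 4*3)) = 7365/(8 - (-20 - 12)) = 7365/(8 - 1*(-32)) = 7365/(8 + 32) = 7365/40 = 7365*(1/40) = 1473/8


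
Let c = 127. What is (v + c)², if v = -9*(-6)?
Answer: 32761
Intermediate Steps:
v = 54
(v + c)² = (54 + 127)² = 181² = 32761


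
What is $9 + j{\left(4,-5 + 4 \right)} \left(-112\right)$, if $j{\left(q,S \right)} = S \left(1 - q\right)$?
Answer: $-327$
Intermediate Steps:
$9 + j{\left(4,-5 + 4 \right)} \left(-112\right) = 9 + \left(-5 + 4\right) \left(1 - 4\right) \left(-112\right) = 9 + - (1 - 4) \left(-112\right) = 9 + \left(-1\right) \left(-3\right) \left(-112\right) = 9 + 3 \left(-112\right) = 9 - 336 = -327$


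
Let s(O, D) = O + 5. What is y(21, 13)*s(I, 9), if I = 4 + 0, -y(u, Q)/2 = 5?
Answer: -90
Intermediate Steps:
y(u, Q) = -10 (y(u, Q) = -2*5 = -10)
I = 4
s(O, D) = 5 + O
y(21, 13)*s(I, 9) = -10*(5 + 4) = -10*9 = -90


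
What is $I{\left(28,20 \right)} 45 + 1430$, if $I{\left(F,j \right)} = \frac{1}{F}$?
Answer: $\frac{40085}{28} \approx 1431.6$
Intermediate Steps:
$I{\left(28,20 \right)} 45 + 1430 = \frac{1}{28} \cdot 45 + 1430 = \frac{45}{28} + 1430 = \frac{40085}{28}$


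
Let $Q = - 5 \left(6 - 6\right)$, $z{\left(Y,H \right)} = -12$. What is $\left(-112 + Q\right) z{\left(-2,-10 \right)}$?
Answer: $1344$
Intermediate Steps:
$Q = 0$ ($Q = \left(-5\right) 0 = 0$)
$\left(-112 + Q\right) z{\left(-2,-10 \right)} = \left(-112 + 0\right) \left(-12\right) = \left(-112\right) \left(-12\right) = 1344$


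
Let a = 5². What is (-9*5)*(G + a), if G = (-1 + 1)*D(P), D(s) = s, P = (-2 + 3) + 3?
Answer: -1125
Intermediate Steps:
P = 4 (P = 1 + 3 = 4)
a = 25
G = 0 (G = (-1 + 1)*4 = 0*4 = 0)
(-9*5)*(G + a) = (-9*5)*(0 + 25) = -45*25 = -1125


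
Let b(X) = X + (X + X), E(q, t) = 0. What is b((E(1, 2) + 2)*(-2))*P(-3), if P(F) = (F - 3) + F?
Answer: 108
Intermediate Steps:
b(X) = 3*X (b(X) = X + 2*X = 3*X)
P(F) = -3 + 2*F (P(F) = (-3 + F) + F = -3 + 2*F)
b((E(1, 2) + 2)*(-2))*P(-3) = (3*((0 + 2)*(-2)))*(-3 + 2*(-3)) = (3*(2*(-2)))*(-3 - 6) = (3*(-4))*(-9) = -12*(-9) = 108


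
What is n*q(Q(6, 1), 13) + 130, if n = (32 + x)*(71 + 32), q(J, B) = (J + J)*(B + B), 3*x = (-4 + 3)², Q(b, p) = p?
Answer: 519922/3 ≈ 1.7331e+5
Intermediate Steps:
x = ⅓ (x = (-4 + 3)²/3 = (⅓)*(-1)² = (⅓)*1 = ⅓ ≈ 0.33333)
q(J, B) = 4*B*J (q(J, B) = (2*J)*(2*B) = 4*B*J)
n = 9991/3 (n = (32 + ⅓)*(71 + 32) = (97/3)*103 = 9991/3 ≈ 3330.3)
n*q(Q(6, 1), 13) + 130 = 9991*(4*13*1)/3 + 130 = (9991/3)*52 + 130 = 519532/3 + 130 = 519922/3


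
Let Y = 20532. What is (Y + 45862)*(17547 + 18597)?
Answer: 2399744736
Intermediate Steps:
(Y + 45862)*(17547 + 18597) = (20532 + 45862)*(17547 + 18597) = 66394*36144 = 2399744736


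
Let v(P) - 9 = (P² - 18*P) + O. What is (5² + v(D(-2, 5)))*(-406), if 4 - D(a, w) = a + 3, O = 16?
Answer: -2030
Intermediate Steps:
D(a, w) = 1 - a (D(a, w) = 4 - (a + 3) = 4 - (3 + a) = 4 + (-3 - a) = 1 - a)
v(P) = 25 + P² - 18*P (v(P) = 9 + ((P² - 18*P) + 16) = 9 + (16 + P² - 18*P) = 25 + P² - 18*P)
(5² + v(D(-2, 5)))*(-406) = (5² + (25 + (1 - 1*(-2))² - 18*(1 - 1*(-2))))*(-406) = (25 + (25 + (1 + 2)² - 18*(1 + 2)))*(-406) = (25 + (25 + 3² - 18*3))*(-406) = (25 + (25 + 9 - 54))*(-406) = (25 - 20)*(-406) = 5*(-406) = -2030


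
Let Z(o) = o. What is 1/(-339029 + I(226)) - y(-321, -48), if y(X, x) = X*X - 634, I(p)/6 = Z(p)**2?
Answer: -3335703212/32573 ≈ -1.0241e+5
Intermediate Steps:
I(p) = 6*p**2
y(X, x) = -634 + X**2 (y(X, x) = X**2 - 634 = -634 + X**2)
1/(-339029 + I(226)) - y(-321, -48) = 1/(-339029 + 6*226**2) - (-634 + (-321)**2) = 1/(-339029 + 6*51076) - (-634 + 103041) = 1/(-339029 + 306456) - 1*102407 = 1/(-32573) - 102407 = -1/32573 - 102407 = -3335703212/32573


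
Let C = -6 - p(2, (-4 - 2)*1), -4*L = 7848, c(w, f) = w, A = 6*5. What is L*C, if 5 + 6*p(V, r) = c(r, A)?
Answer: 8175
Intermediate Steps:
A = 30
L = -1962 (L = -¼*7848 = -1962)
p(V, r) = -⅚ + r/6
C = -25/6 (C = -6 - (-⅚ + ((-4 - 2)*1)/6) = -6 - (-⅚ + (-6*1)/6) = -6 - (-⅚ + (⅙)*(-6)) = -6 - (-⅚ - 1) = -6 - 1*(-11/6) = -6 + 11/6 = -25/6 ≈ -4.1667)
L*C = -1962*(-25/6) = 8175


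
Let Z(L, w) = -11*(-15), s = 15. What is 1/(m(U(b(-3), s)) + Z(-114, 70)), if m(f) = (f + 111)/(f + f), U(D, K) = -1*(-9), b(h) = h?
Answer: 3/515 ≈ 0.0058252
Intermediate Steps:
Z(L, w) = 165
U(D, K) = 9
m(f) = (111 + f)/(2*f) (m(f) = (111 + f)/((2*f)) = (111 + f)*(1/(2*f)) = (111 + f)/(2*f))
1/(m(U(b(-3), s)) + Z(-114, 70)) = 1/((½)*(111 + 9)/9 + 165) = 1/((½)*(⅑)*120 + 165) = 1/(20/3 + 165) = 1/(515/3) = 3/515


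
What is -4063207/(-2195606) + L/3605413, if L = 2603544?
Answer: 2909413738165/1130866630754 ≈ 2.5727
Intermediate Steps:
-4063207/(-2195606) + L/3605413 = -4063207/(-2195606) + 2603544/3605413 = -4063207*(-1/2195606) + 2603544*(1/3605413) = 4063207/2195606 + 2603544/3605413 = 2909413738165/1130866630754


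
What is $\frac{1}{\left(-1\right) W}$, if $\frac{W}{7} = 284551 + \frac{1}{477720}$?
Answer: $- \frac{477720}{951549926047} \approx -5.0204 \cdot 10^{-7}$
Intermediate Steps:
$W = \frac{951549926047}{477720}$ ($W = 7 \left(284551 + \frac{1}{477720}\right) = 7 \cdot \frac{135935703721}{477720} = \frac{951549926047}{477720} \approx 1.9919 \cdot 10^{6}$)
$\frac{1}{\left(-1\right) W} = \frac{1}{\left(-1\right) \frac{951549926047}{477720}} = \frac{1}{- \frac{951549926047}{477720}} = - \frac{477720}{951549926047}$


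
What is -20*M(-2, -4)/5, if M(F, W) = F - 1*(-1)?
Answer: 4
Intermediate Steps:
M(F, W) = 1 + F (M(F, W) = F + 1 = 1 + F)
-20*M(-2, -4)/5 = -20*(1 - 2)/5 = -20*(-1)*(1/5) = 20*(1/5) = 4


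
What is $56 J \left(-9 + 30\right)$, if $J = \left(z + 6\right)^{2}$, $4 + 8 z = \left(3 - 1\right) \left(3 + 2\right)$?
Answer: $\frac{107163}{2} \approx 53582.0$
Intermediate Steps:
$z = \frac{3}{4}$ ($z = - \frac{1}{2} + \frac{\left(3 - 1\right) \left(3 + 2\right)}{8} = - \frac{1}{2} + \frac{2 \cdot 5}{8} = - \frac{1}{2} + \frac{1}{8} \cdot 10 = - \frac{1}{2} + \frac{5}{4} = \frac{3}{4} \approx 0.75$)
$J = \frac{729}{16}$ ($J = \left(\frac{3}{4} + 6\right)^{2} = \left(\frac{27}{4}\right)^{2} = \frac{729}{16} \approx 45.563$)
$56 J \left(-9 + 30\right) = 56 \cdot \frac{729}{16} \left(-9 + 30\right) = \frac{5103}{2} \cdot 21 = \frac{107163}{2}$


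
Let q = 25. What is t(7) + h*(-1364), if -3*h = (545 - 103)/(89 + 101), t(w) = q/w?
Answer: 2117233/1995 ≈ 1061.3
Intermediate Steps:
t(w) = 25/w
h = -221/285 (h = -(545 - 103)/(3*(89 + 101)) = -442/(3*190) = -⅓*221/95 = -221/285 ≈ -0.77544)
t(7) + h*(-1364) = 25/7 - 221/285*(-1364) = 25*(⅐) + 301444/285 = 25/7 + 301444/285 = 2117233/1995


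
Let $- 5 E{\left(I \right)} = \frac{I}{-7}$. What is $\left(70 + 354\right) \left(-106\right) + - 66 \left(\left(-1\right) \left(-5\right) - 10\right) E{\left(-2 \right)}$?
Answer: $- \frac{314740}{7} \approx -44963.0$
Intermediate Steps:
$E{\left(I \right)} = \frac{I}{35}$ ($E{\left(I \right)} = - \frac{I \frac{1}{-7}}{5} = - \frac{I \left(- \frac{1}{7}\right)}{5} = - \frac{\left(- \frac{1}{7}\right) I}{5} = \frac{I}{35}$)
$\left(70 + 354\right) \left(-106\right) + - 66 \left(\left(-1\right) \left(-5\right) - 10\right) E{\left(-2 \right)} = \left(70 + 354\right) \left(-106\right) + - 66 \left(\left(-1\right) \left(-5\right) - 10\right) \frac{1}{35} \left(-2\right) = 424 \left(-106\right) + - 66 \left(5 - 10\right) \left(- \frac{2}{35}\right) = -44944 + \left(-66\right) \left(-5\right) \left(- \frac{2}{35}\right) = -44944 + 330 \left(- \frac{2}{35}\right) = -44944 - \frac{132}{7} = - \frac{314740}{7}$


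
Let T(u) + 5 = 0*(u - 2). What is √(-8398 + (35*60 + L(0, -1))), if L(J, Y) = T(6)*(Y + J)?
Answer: I*√6293 ≈ 79.328*I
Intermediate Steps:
T(u) = -5 (T(u) = -5 + 0*(u - 2) = -5 + 0*(-2 + u) = -5 + 0 = -5)
L(J, Y) = -5*J - 5*Y (L(J, Y) = -5*(Y + J) = -5*(J + Y) = -5*J - 5*Y)
√(-8398 + (35*60 + L(0, -1))) = √(-8398 + (35*60 + (-5*0 - 5*(-1)))) = √(-8398 + (2100 + (0 + 5))) = √(-8398 + (2100 + 5)) = √(-8398 + 2105) = √(-6293) = I*√6293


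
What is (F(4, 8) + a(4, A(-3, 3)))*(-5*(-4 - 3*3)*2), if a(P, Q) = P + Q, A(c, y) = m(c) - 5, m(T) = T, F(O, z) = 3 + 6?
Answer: 650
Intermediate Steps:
F(O, z) = 9
A(c, y) = -5 + c (A(c, y) = c - 5 = -5 + c)
(F(4, 8) + a(4, A(-3, 3)))*(-5*(-4 - 3*3)*2) = (9 + (4 + (-5 - 3)))*(-5*(-4 - 3*3)*2) = (9 + (4 - 8))*(-5*(-4 - 9)*2) = (9 - 4)*(-5*(-13)*2) = 5*(65*2) = 5*130 = 650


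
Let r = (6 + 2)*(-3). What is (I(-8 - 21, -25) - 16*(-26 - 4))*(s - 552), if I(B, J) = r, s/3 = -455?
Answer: -874152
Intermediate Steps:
s = -1365 (s = 3*(-455) = -1365)
r = -24 (r = 8*(-3) = -24)
I(B, J) = -24
(I(-8 - 21, -25) - 16*(-26 - 4))*(s - 552) = (-24 - 16*(-26 - 4))*(-1365 - 552) = (-24 - 16*(-30))*(-1917) = (-24 + 480)*(-1917) = 456*(-1917) = -874152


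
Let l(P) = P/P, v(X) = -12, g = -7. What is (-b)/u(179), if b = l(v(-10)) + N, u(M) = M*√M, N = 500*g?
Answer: 3499*√179/32041 ≈ 1.4610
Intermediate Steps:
l(P) = 1
N = -3500 (N = 500*(-7) = -3500)
u(M) = M^(3/2)
b = -3499 (b = 1 - 3500 = -3499)
(-b)/u(179) = (-1*(-3499))/(179^(3/2)) = 3499/((179*√179)) = 3499*(√179/32041) = 3499*√179/32041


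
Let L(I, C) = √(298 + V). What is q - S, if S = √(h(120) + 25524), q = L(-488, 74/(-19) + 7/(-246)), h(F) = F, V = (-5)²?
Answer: √323 - 2*√6411 ≈ -142.17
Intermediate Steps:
V = 25
L(I, C) = √323 (L(I, C) = √(298 + 25) = √323)
q = √323 ≈ 17.972
S = 2*√6411 (S = √(120 + 25524) = √25644 = 2*√6411 ≈ 160.14)
q - S = √323 - 2*√6411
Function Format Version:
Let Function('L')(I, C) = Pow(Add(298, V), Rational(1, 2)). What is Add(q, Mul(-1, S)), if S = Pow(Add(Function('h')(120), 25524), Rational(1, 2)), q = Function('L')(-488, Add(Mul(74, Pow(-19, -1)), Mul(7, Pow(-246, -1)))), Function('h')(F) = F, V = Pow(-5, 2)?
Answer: Add(Pow(323, Rational(1, 2)), Mul(-2, Pow(6411, Rational(1, 2)))) ≈ -142.17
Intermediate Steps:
V = 25
Function('L')(I, C) = Pow(323, Rational(1, 2)) (Function('L')(I, C) = Pow(Add(298, 25), Rational(1, 2)) = Pow(323, Rational(1, 2)))
q = Pow(323, Rational(1, 2)) ≈ 17.972
S = Mul(2, Pow(6411, Rational(1, 2))) (S = Pow(Add(120, 25524), Rational(1, 2)) = Pow(25644, Rational(1, 2)) = Mul(2, Pow(6411, Rational(1, 2))) ≈ 160.14)
Add(q, Mul(-1, S)) = Add(Pow(323, Rational(1, 2)), Mul(-1, Mul(2, Pow(6411, Rational(1, 2))))) = Add(Pow(323, Rational(1, 2)), Mul(-2, Pow(6411, Rational(1, 2))))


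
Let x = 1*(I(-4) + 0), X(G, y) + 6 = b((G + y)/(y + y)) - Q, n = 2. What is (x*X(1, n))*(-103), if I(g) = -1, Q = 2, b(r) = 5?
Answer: -309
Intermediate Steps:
X(G, y) = -3 (X(G, y) = -6 + (5 - 1*2) = -6 + (5 - 2) = -6 + 3 = -3)
x = -1 (x = 1*(-1 + 0) = 1*(-1) = -1)
(x*X(1, n))*(-103) = -1*(-3)*(-103) = 3*(-103) = -309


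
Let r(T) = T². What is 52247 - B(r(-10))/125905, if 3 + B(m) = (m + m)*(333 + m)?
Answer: 6578071938/125905 ≈ 52246.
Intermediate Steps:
B(m) = -3 + 2*m*(333 + m) (B(m) = -3 + (m + m)*(333 + m) = -3 + (2*m)*(333 + m) = -3 + 2*m*(333 + m))
52247 - B(r(-10))/125905 = 52247 - (-3 + 2*((-10)²)² + 666*(-10)²)/125905 = 52247 - (-3 + 2*100² + 666*100)/125905 = 52247 - (-3 + 2*10000 + 66600)/125905 = 52247 - (-3 + 20000 + 66600)/125905 = 52247 - 86597/125905 = 6578071938/125905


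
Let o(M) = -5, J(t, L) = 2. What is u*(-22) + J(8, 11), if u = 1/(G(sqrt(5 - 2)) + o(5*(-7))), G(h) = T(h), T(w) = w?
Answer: 7 + sqrt(3) ≈ 8.7321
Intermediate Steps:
G(h) = h
u = 1/(-5 + sqrt(3)) (u = 1/(sqrt(5 - 2) - 5) = 1/(sqrt(3) - 5) = 1/(-5 + sqrt(3)) ≈ -0.30600)
u*(-22) + J(8, 11) = (-5/22 - sqrt(3)/22)*(-22) + 2 = (5 + sqrt(3)) + 2 = 7 + sqrt(3)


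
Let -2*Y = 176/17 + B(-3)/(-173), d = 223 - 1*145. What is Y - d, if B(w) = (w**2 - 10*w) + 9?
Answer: -244214/2941 ≈ -83.038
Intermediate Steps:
B(w) = 9 + w**2 - 10*w
d = 78 (d = 223 - 145 = 78)
Y = -14816/2941 (Y = -(176/17 + (9 + (-3)**2 - 10*(-3))/(-173))/2 = -(176*(1/17) + (9 + 9 + 30)*(-1/173))/2 = -(176/17 + 48*(-1/173))/2 = -(176/17 - 48/173)/2 = -1/2*29632/2941 = -14816/2941 ≈ -5.0377)
Y - d = -14816/2941 - 1*78 = -14816/2941 - 78 = -244214/2941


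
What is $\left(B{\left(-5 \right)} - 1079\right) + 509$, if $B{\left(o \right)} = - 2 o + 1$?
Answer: $-559$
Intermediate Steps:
$B{\left(o \right)} = 1 - 2 o$
$\left(B{\left(-5 \right)} - 1079\right) + 509 = \left(\left(1 - -10\right) - 1079\right) + 509 = \left(\left(1 + 10\right) - 1079\right) + 509 = \left(11 - 1079\right) + 509 = -1068 + 509 = -559$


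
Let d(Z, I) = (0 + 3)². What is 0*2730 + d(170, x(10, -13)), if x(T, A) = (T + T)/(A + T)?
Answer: 9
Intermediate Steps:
x(T, A) = 2*T/(A + T) (x(T, A) = (2*T)/(A + T) = 2*T/(A + T))
d(Z, I) = 9 (d(Z, I) = 3² = 9)
0*2730 + d(170, x(10, -13)) = 0*2730 + 9 = 0 + 9 = 9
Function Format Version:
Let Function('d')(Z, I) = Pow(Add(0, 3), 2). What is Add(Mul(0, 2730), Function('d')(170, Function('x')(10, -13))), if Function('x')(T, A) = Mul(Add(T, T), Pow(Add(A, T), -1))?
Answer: 9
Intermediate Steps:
Function('x')(T, A) = Mul(2, T, Pow(Add(A, T), -1)) (Function('x')(T, A) = Mul(Mul(2, T), Pow(Add(A, T), -1)) = Mul(2, T, Pow(Add(A, T), -1)))
Function('d')(Z, I) = 9 (Function('d')(Z, I) = Pow(3, 2) = 9)
Add(Mul(0, 2730), Function('d')(170, Function('x')(10, -13))) = Add(Mul(0, 2730), 9) = Add(0, 9) = 9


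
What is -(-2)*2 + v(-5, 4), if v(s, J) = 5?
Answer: 9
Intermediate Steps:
-(-2)*2 + v(-5, 4) = -(-2)*2 + 5 = -2*(-2) + 5 = 4 + 5 = 9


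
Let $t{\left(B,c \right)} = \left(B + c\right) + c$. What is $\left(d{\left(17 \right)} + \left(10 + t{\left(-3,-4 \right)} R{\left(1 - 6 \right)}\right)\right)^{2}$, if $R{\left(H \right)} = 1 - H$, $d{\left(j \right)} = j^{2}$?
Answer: $54289$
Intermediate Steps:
$t{\left(B,c \right)} = B + 2 c$
$\left(d{\left(17 \right)} + \left(10 + t{\left(-3,-4 \right)} R{\left(1 - 6 \right)}\right)\right)^{2} = \left(17^{2} + \left(10 + \left(-3 + 2 \left(-4\right)\right) \left(1 - \left(1 - 6\right)\right)\right)\right)^{2} = \left(289 + \left(10 + \left(-3 - 8\right) \left(1 - \left(1 - 6\right)\right)\right)\right)^{2} = \left(289 + \left(10 - 11 \left(1 - -5\right)\right)\right)^{2} = \left(289 + \left(10 - 11 \left(1 + 5\right)\right)\right)^{2} = \left(289 + \left(10 - 66\right)\right)^{2} = \left(289 - 56\right)^{2} = 233^{2} = 54289$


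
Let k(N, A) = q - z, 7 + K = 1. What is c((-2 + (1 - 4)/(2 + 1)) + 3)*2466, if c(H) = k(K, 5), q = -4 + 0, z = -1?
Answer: -7398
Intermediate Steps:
K = -6 (K = -7 + 1 = -6)
q = -4
k(N, A) = -3 (k(N, A) = -4 - 1*(-1) = -4 + 1 = -3)
c(H) = -3
c((-2 + (1 - 4)/(2 + 1)) + 3)*2466 = -3*2466 = -7398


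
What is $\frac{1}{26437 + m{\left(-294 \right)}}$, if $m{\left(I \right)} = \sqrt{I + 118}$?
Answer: $\frac{26437}{698915145} - \frac{4 i \sqrt{11}}{698915145} \approx 3.7826 \cdot 10^{-5} - 1.8982 \cdot 10^{-8} i$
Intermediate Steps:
$m{\left(I \right)} = \sqrt{118 + I}$
$\frac{1}{26437 + m{\left(-294 \right)}} = \frac{1}{26437 + \sqrt{118 - 294}} = \frac{1}{26437 + \sqrt{-176}} = \frac{1}{26437 + 4 i \sqrt{11}}$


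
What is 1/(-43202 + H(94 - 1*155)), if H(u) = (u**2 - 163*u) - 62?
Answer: -1/29600 ≈ -3.3784e-5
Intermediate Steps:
H(u) = -62 + u**2 - 163*u
1/(-43202 + H(94 - 1*155)) = 1/(-43202 + (-62 + (94 - 1*155)**2 - 163*(94 - 1*155))) = 1/(-43202 + (-62 + (94 - 155)**2 - 163*(94 - 155))) = 1/(-43202 + (-62 + (-61)**2 - 163*(-61))) = 1/(-43202 + (-62 + 3721 + 9943)) = 1/(-43202 + 13602) = 1/(-29600) = -1/29600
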